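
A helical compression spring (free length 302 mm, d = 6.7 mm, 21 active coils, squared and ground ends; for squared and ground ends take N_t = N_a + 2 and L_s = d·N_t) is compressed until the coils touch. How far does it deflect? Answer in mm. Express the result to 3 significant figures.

148 mm

N_t = 23; L_s = 6.7·23 = 154.1 mm
δ_solid = L₀ − L_s = 302 − 154.1 = 147.9 mm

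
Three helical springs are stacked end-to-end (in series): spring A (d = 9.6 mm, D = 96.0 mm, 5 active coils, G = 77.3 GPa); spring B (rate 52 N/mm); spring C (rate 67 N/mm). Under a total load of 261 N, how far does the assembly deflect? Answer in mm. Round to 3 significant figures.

23.0 mm

k_A = Gd⁴/(8D³N_a) = (77.3×10³)(9.6⁴)/(8·96.0³·5) = 18.552 N/mm
Series: 1/k_eq = 1/18.552 + 1/52 + 1/67 = 0.088059; k_eq = 11.356 N/mm
δ = F/k_eq = 261/11.356 = 22.983 mm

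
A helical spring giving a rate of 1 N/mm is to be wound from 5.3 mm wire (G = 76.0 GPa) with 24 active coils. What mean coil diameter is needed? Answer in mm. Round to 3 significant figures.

D = (Gd⁴/(8N_a·k))^(1/3) = (76.0×10³·5.3⁴/(8·24·1))^(1/3)
  = (312332)^(1/3) = 67.8482 mm

67.8 mm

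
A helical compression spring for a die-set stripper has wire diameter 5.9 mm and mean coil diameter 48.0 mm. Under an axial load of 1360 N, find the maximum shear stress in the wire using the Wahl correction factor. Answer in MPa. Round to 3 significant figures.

Spring index C = D/d = 48.0/5.9 = 8.1356
K_W = (4C−1)/(4C−4) + 0.615/C = 31.542/28.542 + 0.0756 = 1.1807
τ₀ = 8FD/(πd³) = 8·1360·48.0/(π·5.9³) = 522240/645.22 = 809.4 MPa
τ_max = K·τ₀ = 1.1807 × 809.4 = 955.66 MPa

956 MPa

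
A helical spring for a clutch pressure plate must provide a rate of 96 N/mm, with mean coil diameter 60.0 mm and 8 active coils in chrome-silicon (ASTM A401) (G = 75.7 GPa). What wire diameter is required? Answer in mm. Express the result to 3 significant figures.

d = (8D³N_a·k / G)^(1/4) = (8·60.0³·8·96 / (75.7×10³))^0.25
  = (17531)^0.25 = 11.5067 mm

11.5 mm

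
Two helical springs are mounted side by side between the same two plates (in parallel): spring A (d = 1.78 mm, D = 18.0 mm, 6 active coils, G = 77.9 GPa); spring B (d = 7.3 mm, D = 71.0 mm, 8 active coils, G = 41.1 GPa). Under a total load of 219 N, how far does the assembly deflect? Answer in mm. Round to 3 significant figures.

27.8 mm

k_A = Gd⁴/(8D³N_a) = (77.9×10³)(1.78⁴)/(8·18.0³·6) = 2.7936 N/mm
k_B = Gd⁴/(8D³N_a) = (41.1×10³)(7.3⁴)/(8·71.0³·8) = 5.0954 N/mm
Parallel: k_eq = 2.7936 + 5.0954 = 7.889 N/mm
δ = F/k_eq = 219/7.889 = 27.76 mm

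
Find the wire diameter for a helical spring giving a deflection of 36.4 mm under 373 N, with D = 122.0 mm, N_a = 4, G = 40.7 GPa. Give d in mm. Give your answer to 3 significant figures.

Required rate k = F/δ = 373/36.4 = 10.247 N/mm
d = (8D³N_a·k / G)^(1/4) = (8·122.0³·4·10.247 / (40.7×10³))^0.25
  = (14630)^0.25 = 10.9979 mm

11.0 mm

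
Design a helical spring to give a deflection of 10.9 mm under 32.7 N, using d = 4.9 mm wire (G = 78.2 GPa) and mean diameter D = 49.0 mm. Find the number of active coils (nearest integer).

Required rate k = F/δ = 32.7/10.9 = 3 N/mm
N_a = Gd⁴/(8D³k) = (78.2×10³ × 4.9⁴)/(8 × 49.0³ × 3)
    = 4.50807e+07 / 2.82358e+06 = 15.97 → 16 coils

16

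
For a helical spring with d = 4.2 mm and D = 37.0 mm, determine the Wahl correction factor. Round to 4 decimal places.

C = D/d = 37.0/4.2 = 8.8095
K_W = (4C−1)/(4C−4) + 0.615/C = 34.238/31.238 + 0.0698 = 1.1658

1.1658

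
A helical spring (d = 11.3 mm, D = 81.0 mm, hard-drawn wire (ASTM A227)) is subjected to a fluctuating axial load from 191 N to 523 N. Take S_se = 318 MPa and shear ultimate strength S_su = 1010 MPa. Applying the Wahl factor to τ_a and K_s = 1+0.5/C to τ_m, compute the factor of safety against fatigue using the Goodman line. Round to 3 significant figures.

6.94

C = D/d = 81.0/11.3 = 7.1681; K_W = (4C−1)/(4C−4)+0.615/C = 1.2074; K_s = 1+0.5/C = 1.0698
F_a = (F_max−F_min)/2 = 166 N; F_m = (F_max+F_min)/2 = 357 N
τ_a = K_W·8F_aD/(πd³) = 1.2074 × 23.73 = 28.651 MPa
τ_m = K_s·8F_mD/(πd³) = 1.0698 × 51.034 = 54.594 MPa
Goodman: 1/n_f = τ_a/S_se + τ_m/S_su = 28.651/318 + 54.594/1010 = 0.09010 + 0.05405 = 0.14415
n_f = 1/0.14415 = 6.937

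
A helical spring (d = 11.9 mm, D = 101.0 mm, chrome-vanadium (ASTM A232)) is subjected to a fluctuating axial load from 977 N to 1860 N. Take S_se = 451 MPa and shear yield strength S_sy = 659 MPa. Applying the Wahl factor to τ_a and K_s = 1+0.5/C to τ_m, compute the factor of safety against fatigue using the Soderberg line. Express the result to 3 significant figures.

1.91

C = D/d = 101.0/11.9 = 8.4874; K_W = (4C−1)/(4C−4)+0.615/C = 1.1726; K_s = 1+0.5/C = 1.0589
F_a = (F_max−F_min)/2 = 441.5 N; F_m = (F_max+F_min)/2 = 1418.5 N
τ_a = K_W·8F_aD/(πd³) = 1.1726 × 67.383 = 79.015 MPa
τ_m = K_s·8F_mD/(πd³) = 1.0589 × 216.5 = 229.25 MPa
Soderberg: 1/n_f = τ_a/S_se + τ_m/S_sy = 79.015/451 + 229.25/659 = 0.17520 + 0.34788 = 0.52308
n_f = 1/0.52308 = 1.912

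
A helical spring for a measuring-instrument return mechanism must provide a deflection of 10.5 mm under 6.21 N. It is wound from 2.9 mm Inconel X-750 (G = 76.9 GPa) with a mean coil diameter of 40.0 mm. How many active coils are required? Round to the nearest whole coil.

Required rate k = F/δ = 6.21/10.5 = 0.59143 N/mm
N_a = Gd⁴/(8D³k) = (76.9×10³ × 2.9⁴)/(8 × 40.0³ × 0.59143)
    = 5.43899e+06 / 302811 = 17.96 → 18 coils

18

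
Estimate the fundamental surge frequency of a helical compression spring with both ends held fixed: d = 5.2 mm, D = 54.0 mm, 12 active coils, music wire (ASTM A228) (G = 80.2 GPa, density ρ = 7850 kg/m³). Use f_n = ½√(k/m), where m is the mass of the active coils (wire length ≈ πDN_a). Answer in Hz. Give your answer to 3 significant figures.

53.5 Hz

k = Gd⁴/(8D³N_a) = (80.2×10³)(5.2⁴)/(8·54.0³·12) = 3.8791 N/mm = 3879.1 N/m
Wire length L = πDN_a = π·54.0·12 = 2035.8 mm
m = ρ·(πd²/4)·L = 7850 × 21.237×10⁻⁶ m² × 2.0358 m = 0.33938 kg
f_n = ½√(k/m) = 0.5·√(3879.1/0.33938) = 0.5·√(11430) = 53.455 Hz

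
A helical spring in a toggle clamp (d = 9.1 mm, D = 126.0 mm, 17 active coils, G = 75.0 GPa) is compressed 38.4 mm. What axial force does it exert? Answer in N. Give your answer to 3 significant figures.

k = Gd⁴/(8D³N_a) = (75.0×10³)(9.1⁴)/(8·126.0³·17) = 1.8905 N/mm
F = k·δ = 1.8905 × 38.4 = 72.595 N

72.6 N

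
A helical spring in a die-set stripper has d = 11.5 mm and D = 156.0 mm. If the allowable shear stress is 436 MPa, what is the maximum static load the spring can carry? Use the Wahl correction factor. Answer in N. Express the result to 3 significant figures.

1510 N

C = D/d = 156.0/11.5 = 13.5652
K_W = (4C−1)/(4C−4) + 0.615/C = 53.261/50.261 + 0.0453 = 1.1050
τ_max = K·8FD/(πd³) → F_max = τ_allow·πd³/(8DK)
F_max = 436·π·11.5³/(8·156.0·1.1050) = 2.0832e+06/1379.1 = 1510.6 N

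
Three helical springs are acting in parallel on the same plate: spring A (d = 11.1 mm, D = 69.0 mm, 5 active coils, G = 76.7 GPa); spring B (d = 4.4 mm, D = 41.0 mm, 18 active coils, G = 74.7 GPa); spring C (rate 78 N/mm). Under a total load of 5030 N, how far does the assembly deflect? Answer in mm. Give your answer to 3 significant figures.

k_A = Gd⁴/(8D³N_a) = (76.7×10³)(11.1⁴)/(8·69.0³·5) = 88.609 N/mm
k_B = Gd⁴/(8D³N_a) = (74.7×10³)(4.4⁴)/(8·41.0³·18) = 2.8211 N/mm
Parallel: k_eq = 88.609 + 2.8211 + 78 = 169.43 N/mm
δ = F/k_eq = 5030/169.43 = 29.688 mm

29.7 mm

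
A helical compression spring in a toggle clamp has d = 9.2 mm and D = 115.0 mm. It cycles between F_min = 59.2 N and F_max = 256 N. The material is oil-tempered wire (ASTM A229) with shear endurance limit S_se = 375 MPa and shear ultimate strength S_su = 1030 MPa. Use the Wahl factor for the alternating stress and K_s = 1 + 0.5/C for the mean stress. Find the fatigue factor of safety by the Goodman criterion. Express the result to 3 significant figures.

5.89

C = D/d = 115.0/9.2 = 12.5000; K_W = (4C−1)/(4C−4)+0.615/C = 1.1144; K_s = 1+0.5/C = 1.0400
F_a = (F_max−F_min)/2 = 98.4 N; F_m = (F_max+F_min)/2 = 157.6 N
τ_a = K_W·8F_aD/(πd³) = 1.1144 × 37.006 = 41.24 MPa
τ_m = K_s·8F_mD/(πd³) = 1.0400 × 59.269 = 61.64 MPa
Goodman: 1/n_f = τ_a/S_se + τ_m/S_su = 41.24/375 + 61.64/1030 = 0.10997 + 0.05984 = 0.16982
n_f = 1/0.16982 = 5.889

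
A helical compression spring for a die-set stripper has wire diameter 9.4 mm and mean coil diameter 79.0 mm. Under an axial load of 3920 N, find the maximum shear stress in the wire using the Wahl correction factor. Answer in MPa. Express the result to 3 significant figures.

1120 MPa

Spring index C = D/d = 79.0/9.4 = 8.4043
K_W = (4C−1)/(4C−4) + 0.615/C = 32.617/29.617 + 0.0732 = 1.1745
τ₀ = 8FD/(πd³) = 8·3920·79.0/(π·9.4³) = 2.47744e+06/2609.4 = 949.44 MPa
τ_max = K·τ₀ = 1.1745 × 949.44 = 1115.1 MPa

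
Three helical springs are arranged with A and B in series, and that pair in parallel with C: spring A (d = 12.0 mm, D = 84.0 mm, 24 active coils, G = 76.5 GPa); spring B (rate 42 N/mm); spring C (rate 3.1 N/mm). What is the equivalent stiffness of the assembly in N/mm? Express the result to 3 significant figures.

k_A = Gd⁴/(8D³N_a) = (76.5×10³)(12.0⁴)/(8·84.0³·24) = 13.94 N/mm
Springs A,B series: k_AB = 1/(1/13.94+1/42) = 10.466 N/mm; parallel with C: k_eq = 10.466+3.1 = 13.566 N/mm

13.6 N/mm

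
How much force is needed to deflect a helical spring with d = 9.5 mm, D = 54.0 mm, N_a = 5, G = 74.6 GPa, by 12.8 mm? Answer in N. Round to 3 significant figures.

k = Gd⁴/(8D³N_a) = (74.6×10³)(9.5⁴)/(8·54.0³·5) = 96.47 N/mm
F = k·δ = 96.47 × 12.8 = 1234.8 N

1230 N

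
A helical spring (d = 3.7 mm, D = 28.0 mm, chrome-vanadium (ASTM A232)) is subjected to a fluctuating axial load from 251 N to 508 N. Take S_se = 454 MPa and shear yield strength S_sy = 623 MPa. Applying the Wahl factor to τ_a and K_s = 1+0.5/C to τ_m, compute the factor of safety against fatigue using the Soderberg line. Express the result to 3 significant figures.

C = D/d = 28.0/3.7 = 7.5676; K_W = (4C−1)/(4C−4)+0.615/C = 1.1955; K_s = 1+0.5/C = 1.0661
F_a = (F_max−F_min)/2 = 128.5 N; F_m = (F_max+F_min)/2 = 379.5 N
τ_a = K_W·8F_aD/(πd³) = 1.1955 × 180.88 = 216.24 MPa
τ_m = K_s·8F_mD/(πd³) = 1.0661 × 534.2 = 569.5 MPa
Soderberg: 1/n_f = τ_a/S_se + τ_m/S_sy = 216.24/454 + 569.5/623 = 0.47630 + 0.91412 = 1.3904
n_f = 1/1.3904 = 0.7192

0.719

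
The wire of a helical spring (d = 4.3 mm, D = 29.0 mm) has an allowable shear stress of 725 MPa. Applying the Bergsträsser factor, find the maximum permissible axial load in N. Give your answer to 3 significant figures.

C = D/d = 29.0/4.3 = 6.7442
K_B = (4C+2)/(4C−3) = 28.977/23.977 = 1.2085
τ_max = K·8FD/(πd³) → F_max = τ_allow·πd³/(8DK)
F_max = 725·π·4.3³/(8·29.0·1.2085) = 1.8109e+05/280.38 = 645.87 N

646 N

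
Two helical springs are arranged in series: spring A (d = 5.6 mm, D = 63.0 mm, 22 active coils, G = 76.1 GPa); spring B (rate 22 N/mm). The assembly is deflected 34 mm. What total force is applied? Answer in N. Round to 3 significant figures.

53.7 N

k_A = Gd⁴/(8D³N_a) = (76.1×10³)(5.6⁴)/(8·63.0³·22) = 1.7006 N/mm
Series: 1/k_eq = 1/1.7006 + 1/22 = 0.63348; k_eq = 1.5786 N/mm
F = k_eq·δ = 1.5786·34 = 53.672 N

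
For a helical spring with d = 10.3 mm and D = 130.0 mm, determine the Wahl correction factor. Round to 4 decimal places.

C = D/d = 130.0/10.3 = 12.6214
K_W = (4C−1)/(4C−4) + 0.615/C = 49.485/46.485 + 0.0487 = 1.1133

1.1133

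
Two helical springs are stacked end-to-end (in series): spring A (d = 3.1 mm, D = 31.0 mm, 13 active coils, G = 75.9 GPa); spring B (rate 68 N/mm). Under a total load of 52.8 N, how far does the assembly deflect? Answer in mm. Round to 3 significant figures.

24.1 mm

k_A = Gd⁴/(8D³N_a) = (75.9×10³)(3.1⁴)/(8·31.0³·13) = 2.2624 N/mm
Series: 1/k_eq = 1/2.2624 + 1/68 = 0.45671; k_eq = 2.1896 N/mm
δ = F/k_eq = 52.8/2.1896 = 24.114 mm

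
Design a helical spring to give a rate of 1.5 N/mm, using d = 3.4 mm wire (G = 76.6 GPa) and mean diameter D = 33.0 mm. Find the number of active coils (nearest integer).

24

N_a = Gd⁴/(8D³k) = (76.6×10³ × 3.4⁴)/(8 × 33.0³ × 1.5)
    = 1.02363e+07 / 431244 = 23.74 → 24 coils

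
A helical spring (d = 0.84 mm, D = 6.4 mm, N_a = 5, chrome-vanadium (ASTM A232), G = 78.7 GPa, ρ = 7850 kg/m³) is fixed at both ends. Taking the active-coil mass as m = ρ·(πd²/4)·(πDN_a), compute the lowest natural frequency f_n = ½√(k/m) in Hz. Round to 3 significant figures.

k = Gd⁴/(8D³N_a) = (78.7×10³)(0.84⁴)/(8·6.4³·5) = 3.7367 N/mm = 3736.7 N/m
Wire length L = πDN_a = π·6.4·5 = 100.53 mm
m = ρ·(πd²/4)·L = 7850 × 0.55418×10⁻⁶ m² × 0.10053 m = 0.00043734 kg
f_n = ½√(k/m) = 0.5·√(3736.7/0.00043734) = 0.5·√(8.5443e+06) = 1461.5 Hz

1460 Hz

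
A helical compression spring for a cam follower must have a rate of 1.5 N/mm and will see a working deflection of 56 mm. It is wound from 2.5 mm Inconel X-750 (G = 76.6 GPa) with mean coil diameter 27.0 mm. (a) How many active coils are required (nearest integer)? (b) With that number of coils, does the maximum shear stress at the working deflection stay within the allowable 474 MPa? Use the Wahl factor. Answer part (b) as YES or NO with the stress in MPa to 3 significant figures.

N_a = Gd⁴/(8D³k) = (76.6×10³)(2.5⁴)/(8·27.0³·1.5) = 12.67 → N_a = 13
Actual rate k = Gd⁴/(8D³·13) = 1.4617 N/mm
Working load F = kδ = 1.4617·56 = 81.856 N
C = 27.0/2.5 = 10.8000; K_W = (4C−1)/(4C−4)+0.615/C = 1.1335
τ_max = K_W·8FD/(πd³) = 1.1335·360.19 = 408.27 MPa
τ_max ≤ 474 MPa → acceptable

(a) 13 coils; (b) YES, τ_max = 408 MPa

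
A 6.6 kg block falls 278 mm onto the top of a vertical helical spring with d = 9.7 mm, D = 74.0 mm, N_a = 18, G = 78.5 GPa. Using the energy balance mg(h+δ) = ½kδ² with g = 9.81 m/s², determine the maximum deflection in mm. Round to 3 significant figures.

60.7 mm

k = Gd⁴/(8D³N_a) = (78.5×10³)(9.7⁴)/(8·74.0³·18) = 11.91 N/mm
W = mg = 6.6 × 9.81 = 64.746 N
½kδ² − Wδ − Wh = 0 → δ = (W + √(W² + 2kWh))/k
δ = (64.746 + √(4192 + 428733))/11.91 = (64.746 + 657.97)/11.91 = 60.683 mm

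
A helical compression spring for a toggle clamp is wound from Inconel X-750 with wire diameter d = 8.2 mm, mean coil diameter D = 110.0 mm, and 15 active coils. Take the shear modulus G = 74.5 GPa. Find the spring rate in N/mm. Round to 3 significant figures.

2.11 N/mm

k = Gd⁴/(8D³N_a) = (74.5×10³ × 8.2⁴) / (8 × 110.0³ × 15)
  = 3.36831e+08 / 1.5972e+08 = 2.1089 N/mm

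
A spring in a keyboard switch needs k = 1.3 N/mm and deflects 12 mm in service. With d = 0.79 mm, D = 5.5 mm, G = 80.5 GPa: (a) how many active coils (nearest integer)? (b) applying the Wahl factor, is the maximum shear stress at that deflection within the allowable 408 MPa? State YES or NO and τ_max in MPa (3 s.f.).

(a) 18 coils; (b) NO, τ_max = 542 MPa

N_a = Gd⁴/(8D³k) = (80.5×10³)(0.79⁴)/(8·5.5³·1.3) = 18.12 → N_a = 18
Actual rate k = Gd⁴/(8D³·18) = 1.3087 N/mm
Working load F = kδ = 1.3087·12 = 15.705 N
C = 5.5/0.79 = 6.9620; K_W = (4C−1)/(4C−4)+0.615/C = 1.2141
τ_max = K_W·8FD/(πd³) = 1.2141·446.12 = 541.65 MPa
τ_max > 408 MPa → exceeds allowable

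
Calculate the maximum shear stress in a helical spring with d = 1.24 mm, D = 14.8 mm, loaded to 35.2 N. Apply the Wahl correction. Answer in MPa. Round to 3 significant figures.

Spring index C = D/d = 14.8/1.24 = 11.9355
K_W = (4C−1)/(4C−4) + 0.615/C = 46.742/43.742 + 0.0515 = 1.1201
τ₀ = 8FD/(πd³) = 8·35.2·14.8/(π·1.24³) = 4167.68/5.9898 = 695.79 MPa
τ_max = K·τ₀ = 1.1201 × 695.79 = 779.36 MPa

779 MPa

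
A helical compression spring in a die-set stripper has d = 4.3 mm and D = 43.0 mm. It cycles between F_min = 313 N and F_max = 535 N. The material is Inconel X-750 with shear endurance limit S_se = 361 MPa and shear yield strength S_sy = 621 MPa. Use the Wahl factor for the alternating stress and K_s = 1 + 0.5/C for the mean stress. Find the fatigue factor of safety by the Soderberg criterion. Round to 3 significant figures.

C = D/d = 43.0/4.3 = 10.0000; K_W = (4C−1)/(4C−4)+0.615/C = 1.1448; K_s = 1+0.5/C = 1.0500
F_a = (F_max−F_min)/2 = 111 N; F_m = (F_max+F_min)/2 = 424 N
τ_a = K_W·8F_aD/(πd³) = 1.1448 × 152.87 = 175.01 MPa
τ_m = K_s·8F_mD/(πd³) = 1.0500 × 583.94 = 613.14 MPa
Soderberg: 1/n_f = τ_a/S_se + τ_m/S_sy = 175.01/361 + 613.14/621 = 0.48480 + 0.98734 = 1.4721
n_f = 1/1.4721 = 0.6793

0.679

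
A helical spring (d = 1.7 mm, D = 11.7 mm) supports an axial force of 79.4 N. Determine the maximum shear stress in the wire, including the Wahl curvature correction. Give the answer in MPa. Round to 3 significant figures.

586 MPa

Spring index C = D/d = 11.7/1.7 = 6.8824
K_W = (4C−1)/(4C−4) + 0.615/C = 26.529/23.529 + 0.0894 = 1.2169
τ₀ = 8FD/(πd³) = 8·79.4·11.7/(π·1.7³) = 7431.84/15.435 = 481.5 MPa
τ_max = K·τ₀ = 1.2169 × 481.5 = 585.92 MPa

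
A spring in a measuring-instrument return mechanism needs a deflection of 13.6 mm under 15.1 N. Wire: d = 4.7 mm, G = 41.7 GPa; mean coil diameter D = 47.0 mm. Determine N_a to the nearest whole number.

22

Required rate k = F/δ = 15.1/13.6 = 1.1103 N/mm
N_a = Gd⁴/(8D³k) = (41.7×10³ × 4.7⁴)/(8 × 47.0³ × 1.1103)
    = 2.03483e+07 / 922193 = 22.07 → 22 coils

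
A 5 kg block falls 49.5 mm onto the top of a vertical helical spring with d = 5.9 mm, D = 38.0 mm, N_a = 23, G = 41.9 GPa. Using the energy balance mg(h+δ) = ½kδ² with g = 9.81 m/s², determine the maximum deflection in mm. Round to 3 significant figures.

k = Gd⁴/(8D³N_a) = (41.9×10³)(5.9⁴)/(8·38.0³·23) = 5.0287 N/mm
W = mg = 5 × 9.81 = 49.05 N
½kδ² − Wδ − Wh = 0 → δ = (W + √(W² + 2kWh))/k
δ = (49.05 + √(2405.9 + 24419))/5.0287 = (49.05 + 163.78)/5.0287 = 42.324 mm

42.3 mm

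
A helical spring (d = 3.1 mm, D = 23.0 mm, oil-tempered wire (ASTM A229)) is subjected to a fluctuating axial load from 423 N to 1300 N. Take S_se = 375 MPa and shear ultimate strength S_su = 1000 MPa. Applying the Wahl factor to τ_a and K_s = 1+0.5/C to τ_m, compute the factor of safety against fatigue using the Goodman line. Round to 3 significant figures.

C = D/d = 23.0/3.1 = 7.4194; K_W = (4C−1)/(4C−4)+0.615/C = 1.1997; K_s = 1+0.5/C = 1.0674
F_a = (F_max−F_min)/2 = 438.5 N; F_m = (F_max+F_min)/2 = 861.5 N
τ_a = K_W·8F_aD/(πd³) = 1.1997 × 862.09 = 1034.3 MPa
τ_m = K_s·8F_mD/(πd³) = 1.0674 × 1693.7 = 1807.8 MPa
Goodman: 1/n_f = τ_a/S_se + τ_m/S_su = 1034.3/375 + 1807.8/1000 = 2.75806 + 1.80785 = 4.5659
n_f = 1/4.5659 = 0.219

0.219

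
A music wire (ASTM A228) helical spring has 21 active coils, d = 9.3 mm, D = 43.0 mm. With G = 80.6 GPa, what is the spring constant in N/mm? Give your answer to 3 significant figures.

45.1 N/mm

k = Gd⁴/(8D³N_a) = (80.6×10³ × 9.3⁴) / (8 × 43.0³ × 21)
  = 6.0293e+08 / 1.33572e+07 = 45.139 N/mm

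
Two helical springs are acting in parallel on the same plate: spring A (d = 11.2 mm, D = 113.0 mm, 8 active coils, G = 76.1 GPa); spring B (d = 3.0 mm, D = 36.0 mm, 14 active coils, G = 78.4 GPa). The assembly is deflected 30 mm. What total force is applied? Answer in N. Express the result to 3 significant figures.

425 N

k_A = Gd⁴/(8D³N_a) = (76.1×10³)(11.2⁴)/(8·113.0³·8) = 12.967 N/mm
k_B = Gd⁴/(8D³N_a) = (78.4×10³)(3.0⁴)/(8·36.0³·14) = 1.2153 N/mm
Parallel: k_eq = 12.967 + 1.2153 = 14.182 N/mm
F = k_eq·δ = 14.182·30 = 425.47 N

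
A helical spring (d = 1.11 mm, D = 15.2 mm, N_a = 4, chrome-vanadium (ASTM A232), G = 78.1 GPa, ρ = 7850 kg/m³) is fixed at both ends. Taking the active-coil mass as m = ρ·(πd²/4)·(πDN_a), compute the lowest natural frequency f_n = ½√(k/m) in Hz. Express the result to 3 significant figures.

k = Gd⁴/(8D³N_a) = (78.1×10³)(1.11⁴)/(8·15.2³·4) = 1.055 N/mm = 1055 N/m
Wire length L = πDN_a = π·15.2·4 = 191.01 mm
m = ρ·(πd²/4)·L = 7850 × 0.96769×10⁻⁶ m² × 0.19101 m = 0.001451 kg
f_n = ½√(k/m) = 0.5·√(1055/0.001451) = 0.5·√(7.2712e+05) = 426.36 Hz

426 Hz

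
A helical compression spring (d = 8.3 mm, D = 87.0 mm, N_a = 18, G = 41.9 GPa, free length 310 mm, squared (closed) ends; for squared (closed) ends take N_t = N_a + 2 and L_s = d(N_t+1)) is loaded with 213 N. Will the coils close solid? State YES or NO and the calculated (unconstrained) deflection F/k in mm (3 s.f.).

NO, δ = 102 mm

k = Gd⁴/(8D³N_a) = (41.9×10³)(8.3⁴)/(8·87.0³·18) = 2.097 N/mm
N_t = 20; L_s = 8.3·21 = 174.3 mm; δ_solid = L₀ − L_s = 310 − 174.3 = 135.7 mm
δ = F/k = 213/2.097 = 101.57 mm
δ < δ_solid → spring does not go solid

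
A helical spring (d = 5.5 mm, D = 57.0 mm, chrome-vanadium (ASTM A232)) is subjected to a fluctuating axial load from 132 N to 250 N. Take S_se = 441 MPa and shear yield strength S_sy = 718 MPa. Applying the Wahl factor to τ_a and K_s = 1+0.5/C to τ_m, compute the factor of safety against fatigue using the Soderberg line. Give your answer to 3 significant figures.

2.66

C = D/d = 57.0/5.5 = 10.3636; K_W = (4C−1)/(4C−4)+0.615/C = 1.1394; K_s = 1+0.5/C = 1.0482
F_a = (F_max−F_min)/2 = 59 N; F_m = (F_max+F_min)/2 = 191 N
τ_a = K_W·8F_aD/(πd³) = 1.1394 × 51.473 = 58.65 MPa
τ_m = K_s·8F_mD/(πd³) = 1.0482 × 166.63 = 174.67 MPa
Soderberg: 1/n_f = τ_a/S_se + τ_m/S_sy = 58.65/441 + 174.67/718 = 0.13299 + 0.24328 = 0.37627
n_f = 1/0.37627 = 2.658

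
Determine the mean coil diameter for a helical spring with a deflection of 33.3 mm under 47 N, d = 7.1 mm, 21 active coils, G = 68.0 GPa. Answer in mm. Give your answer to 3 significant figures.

90.0 mm

Required rate k = F/δ = 47/33.3 = 1.4114 N/mm
D = (Gd⁴/(8N_a·k))^(1/3) = (68.0×10³·7.1⁴/(8·21·1.4114))^(1/3)
  = (728751)^(1/3) = 89.9898 mm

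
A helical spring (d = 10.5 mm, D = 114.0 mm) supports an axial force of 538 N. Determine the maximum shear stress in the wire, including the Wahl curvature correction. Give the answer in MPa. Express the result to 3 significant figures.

153 MPa

Spring index C = D/d = 114.0/10.5 = 10.8571
K_W = (4C−1)/(4C−4) + 0.615/C = 42.429/39.429 + 0.0566 = 1.1327
τ₀ = 8FD/(πd³) = 8·538·114.0/(π·10.5³) = 490656/3636.8 = 134.91 MPa
τ_max = K·τ₀ = 1.1327 × 134.91 = 152.82 MPa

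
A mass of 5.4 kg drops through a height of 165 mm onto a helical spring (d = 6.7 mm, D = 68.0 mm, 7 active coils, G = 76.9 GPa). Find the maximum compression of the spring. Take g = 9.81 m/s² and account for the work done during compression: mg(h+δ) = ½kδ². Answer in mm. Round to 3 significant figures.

51.0 mm

k = Gd⁴/(8D³N_a) = (76.9×10³)(6.7⁴)/(8·68.0³·7) = 8.8006 N/mm
W = mg = 5.4 × 9.81 = 52.974 N
½kδ² − Wδ − Wh = 0 → δ = (W + √(W² + 2kWh))/k
δ = (52.974 + √(2806.2 + 153846))/8.8006 = (52.974 + 395.79)/8.8006 = 50.993 mm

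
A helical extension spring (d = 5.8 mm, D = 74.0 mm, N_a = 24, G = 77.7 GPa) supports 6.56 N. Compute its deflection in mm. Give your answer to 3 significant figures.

k = Gd⁴/(8D³N_a) = (77.7×10³)(5.8⁴)/(8·74.0³·24) = 1.1302 N/mm
δ = F/k = 6.56 / 1.1302 = 5.8045 mm

5.80 mm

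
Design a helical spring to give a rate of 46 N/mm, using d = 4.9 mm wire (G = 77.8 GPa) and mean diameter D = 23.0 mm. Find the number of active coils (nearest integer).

N_a = Gd⁴/(8D³k) = (77.8×10³ × 4.9⁴)/(8 × 23.0³ × 46)
    = 4.48502e+07 / 4.47746e+06 = 10.02 → 10 coils

10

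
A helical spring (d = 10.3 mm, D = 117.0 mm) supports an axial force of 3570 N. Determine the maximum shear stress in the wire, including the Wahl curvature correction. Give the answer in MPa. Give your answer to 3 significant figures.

Spring index C = D/d = 117.0/10.3 = 11.3592
K_W = (4C−1)/(4C−4) + 0.615/C = 44.437/41.437 + 0.0541 = 1.1265
τ₀ = 8FD/(πd³) = 8·3570·117.0/(π·10.3³) = 3.34152e+06/3432.9 = 973.38 MPa
τ_max = K·τ₀ = 1.1265 × 973.38 = 1096.6 MPa

1100 MPa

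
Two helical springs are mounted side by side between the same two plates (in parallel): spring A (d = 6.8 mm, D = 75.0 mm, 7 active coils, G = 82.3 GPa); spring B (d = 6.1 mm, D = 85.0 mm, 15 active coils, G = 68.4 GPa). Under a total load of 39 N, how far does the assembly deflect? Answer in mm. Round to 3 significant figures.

k_A = Gd⁴/(8D³N_a) = (82.3×10³)(6.8⁴)/(8·75.0³·7) = 7.4484 N/mm
k_B = Gd⁴/(8D³N_a) = (68.4×10³)(6.1⁴)/(8·85.0³·15) = 1.2851 N/mm
Parallel: k_eq = 7.4484 + 1.2851 = 8.7335 N/mm
δ = F/k_eq = 39/8.7335 = 4.4656 mm

4.47 mm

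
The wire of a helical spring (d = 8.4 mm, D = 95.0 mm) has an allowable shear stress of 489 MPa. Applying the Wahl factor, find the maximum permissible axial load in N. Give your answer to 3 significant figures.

C = D/d = 95.0/8.4 = 11.3095
K_W = (4C−1)/(4C−4) + 0.615/C = 44.238/41.238 + 0.0544 = 1.1271
τ_max = K·8FD/(πd³) → F_max = τ_allow·πd³/(8DK)
F_max = 489·π·8.4³/(8·95.0·1.1271) = 9.1053e+05/856.62 = 1062.9 N

1060 N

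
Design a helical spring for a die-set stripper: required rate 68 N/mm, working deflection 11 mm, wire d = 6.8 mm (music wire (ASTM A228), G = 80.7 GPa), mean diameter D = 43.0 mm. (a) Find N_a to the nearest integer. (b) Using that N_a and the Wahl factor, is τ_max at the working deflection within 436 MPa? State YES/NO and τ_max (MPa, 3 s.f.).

N_a = Gd⁴/(8D³k) = (80.7×10³)(6.8⁴)/(8·43.0³·68) = 3.989 → N_a = 4
Actual rate k = Gd⁴/(8D³·4) = 67.819 N/mm
Working load F = kδ = 67.819·11 = 746.01 N
C = 43.0/6.8 = 6.3235; K_W = (4C−1)/(4C−4)+0.615/C = 1.2381
τ_max = K_W·8FD/(πd³) = 1.2381·259.79 = 321.66 MPa
τ_max ≤ 436 MPa → acceptable

(a) 4 coils; (b) YES, τ_max = 322 MPa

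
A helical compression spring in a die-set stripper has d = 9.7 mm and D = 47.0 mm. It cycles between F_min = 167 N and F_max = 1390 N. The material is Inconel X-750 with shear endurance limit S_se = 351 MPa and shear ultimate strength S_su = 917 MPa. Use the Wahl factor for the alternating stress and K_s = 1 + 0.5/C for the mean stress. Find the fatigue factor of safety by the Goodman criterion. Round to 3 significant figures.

C = D/d = 47.0/9.7 = 4.8454; K_W = (4C−1)/(4C−4)+0.615/C = 1.3220; K_s = 1+0.5/C = 1.1032
F_a = (F_max−F_min)/2 = 611.5 N; F_m = (F_max+F_min)/2 = 778.5 N
τ_a = K_W·8F_aD/(πd³) = 1.3220 × 80.19 = 106.01 MPa
τ_m = K_s·8F_mD/(πd³) = 1.1032 × 102.09 = 112.62 MPa
Goodman: 1/n_f = τ_a/S_se + τ_m/S_su = 106.01/351 + 112.62/917 = 0.30202 + 0.12282 = 0.42484
n_f = 1/0.42484 = 2.354

2.35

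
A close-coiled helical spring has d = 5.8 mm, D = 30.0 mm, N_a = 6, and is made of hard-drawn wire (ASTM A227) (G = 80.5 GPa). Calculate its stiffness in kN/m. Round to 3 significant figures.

70.3 kN/m

k = Gd⁴/(8D³N_a) = (80.5×10³ × 5.8⁴) / (8 × 30.0³ × 6)
  = 9.10978e+07 / 1.296e+06 = 70.292 N/mm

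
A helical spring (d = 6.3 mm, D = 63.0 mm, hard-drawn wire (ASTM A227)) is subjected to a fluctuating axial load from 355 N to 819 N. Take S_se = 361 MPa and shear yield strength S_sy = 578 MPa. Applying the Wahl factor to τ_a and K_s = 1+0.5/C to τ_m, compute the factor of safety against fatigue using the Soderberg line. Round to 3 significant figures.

0.865

C = D/d = 63.0/6.3 = 10.0000; K_W = (4C−1)/(4C−4)+0.615/C = 1.1448; K_s = 1+0.5/C = 1.0500
F_a = (F_max−F_min)/2 = 232 N; F_m = (F_max+F_min)/2 = 587 N
τ_a = K_W·8F_aD/(πd³) = 1.1448 × 148.85 = 170.41 MPa
τ_m = K_s·8F_mD/(πd³) = 1.0500 × 376.61 = 395.45 MPa
Soderberg: 1/n_f = τ_a/S_se + τ_m/S_sy = 170.41/361 + 395.45/578 = 0.47204 + 0.68416 = 1.1562
n_f = 1/1.1562 = 0.8649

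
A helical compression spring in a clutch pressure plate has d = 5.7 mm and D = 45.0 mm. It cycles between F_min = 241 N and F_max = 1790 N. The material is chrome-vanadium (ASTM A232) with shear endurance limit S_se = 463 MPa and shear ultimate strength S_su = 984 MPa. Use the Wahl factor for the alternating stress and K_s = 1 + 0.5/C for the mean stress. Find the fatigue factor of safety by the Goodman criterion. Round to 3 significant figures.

0.524

C = D/d = 45.0/5.7 = 7.8947; K_W = (4C−1)/(4C−4)+0.615/C = 1.1867; K_s = 1+0.5/C = 1.0633
F_a = (F_max−F_min)/2 = 774.5 N; F_m = (F_max+F_min)/2 = 1015.5 N
τ_a = K_W·8F_aD/(πd³) = 1.1867 × 479.24 = 568.7 MPa
τ_m = K_s·8F_mD/(πd³) = 1.0633 × 628.36 = 668.16 MPa
Goodman: 1/n_f = τ_a/S_se + τ_m/S_su = 568.7/463 + 668.16/984 = 1.22829 + 0.67902 = 1.9073
n_f = 1/1.9073 = 0.5243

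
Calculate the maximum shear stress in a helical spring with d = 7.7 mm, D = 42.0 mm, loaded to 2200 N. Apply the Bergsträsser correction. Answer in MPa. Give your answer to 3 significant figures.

652 MPa

Spring index C = D/d = 42.0/7.7 = 5.4545
K_B = (4C+2)/(4C−3) = 23.818/18.818 = 1.2657
τ₀ = 8FD/(πd³) = 8·2200·42.0/(π·7.7³) = 739200/1434.2 = 515.39 MPa
τ_max = K·τ₀ = 1.2657 × 515.39 = 652.34 MPa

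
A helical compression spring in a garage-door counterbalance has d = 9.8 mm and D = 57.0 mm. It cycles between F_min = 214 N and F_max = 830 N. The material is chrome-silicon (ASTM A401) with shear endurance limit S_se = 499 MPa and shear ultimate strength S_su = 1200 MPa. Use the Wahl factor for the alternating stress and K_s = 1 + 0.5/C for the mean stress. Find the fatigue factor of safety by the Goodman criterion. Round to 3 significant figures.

C = D/d = 57.0/9.8 = 5.8163; K_W = (4C−1)/(4C−4)+0.615/C = 1.2615; K_s = 1+0.5/C = 1.0860
F_a = (F_max−F_min)/2 = 308 N; F_m = (F_max+F_min)/2 = 522 N
τ_a = K_W·8F_aD/(πd³) = 1.2615 × 47.499 = 59.918 MPa
τ_m = K_s·8F_mD/(πd³) = 1.0860 × 80.502 = 87.422 MPa
Goodman: 1/n_f = τ_a/S_se + τ_m/S_su = 59.918/499 + 87.422/1200 = 0.12008 + 0.07285 = 0.19293
n_f = 1/0.19293 = 5.183

5.18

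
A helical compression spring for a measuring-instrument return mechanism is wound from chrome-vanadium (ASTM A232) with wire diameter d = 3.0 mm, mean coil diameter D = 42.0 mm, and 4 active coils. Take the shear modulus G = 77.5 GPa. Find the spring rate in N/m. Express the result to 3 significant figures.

k = Gd⁴/(8D³N_a) = (77.5×10³ × 3.0⁴) / (8 × 42.0³ × 4)
  = 6.2775e+06 / 2.37082e+06 = 2.6478 N/mm = 2647.8 N/m

2650 N/m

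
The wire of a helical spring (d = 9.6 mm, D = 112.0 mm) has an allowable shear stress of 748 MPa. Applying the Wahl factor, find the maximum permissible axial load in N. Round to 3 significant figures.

C = D/d = 112.0/9.6 = 11.6667
K_W = (4C−1)/(4C−4) + 0.615/C = 45.667/42.667 + 0.0527 = 1.1230
τ_max = K·8FD/(πd³) → F_max = τ_allow·πd³/(8DK)
F_max = 748·π·9.6³/(8·112.0·1.1230) = 2.0791e+06/1006.2 = 2066.2 N

2070 N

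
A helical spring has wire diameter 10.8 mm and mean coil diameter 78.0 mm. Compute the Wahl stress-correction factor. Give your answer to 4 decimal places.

1.2057

C = D/d = 78.0/10.8 = 7.2222
K_W = (4C−1)/(4C−4) + 0.615/C = 27.889/24.889 + 0.0852 = 1.2057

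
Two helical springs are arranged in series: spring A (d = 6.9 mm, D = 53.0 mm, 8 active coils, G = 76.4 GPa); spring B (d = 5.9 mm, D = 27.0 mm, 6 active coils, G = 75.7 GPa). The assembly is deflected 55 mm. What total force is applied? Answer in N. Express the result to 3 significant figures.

k_A = Gd⁴/(8D³N_a) = (76.4×10³)(6.9⁴)/(8·53.0³·8) = 18.175 N/mm
k_B = Gd⁴/(8D³N_a) = (75.7×10³)(5.9⁴)/(8·27.0³·6) = 97.089 N/mm
Series: 1/k_eq = 1/18.175 + 1/97.089 = 0.065319; k_eq = 15.309 N/mm
F = k_eq·δ = 15.309·55 = 842.02 N

842 N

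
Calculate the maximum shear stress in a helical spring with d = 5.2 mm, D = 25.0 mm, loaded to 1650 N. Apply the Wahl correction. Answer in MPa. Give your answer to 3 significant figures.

990 MPa

Spring index C = D/d = 25.0/5.2 = 4.8077
K_W = (4C−1)/(4C−4) + 0.615/C = 18.231/15.231 + 0.1279 = 1.3249
τ₀ = 8FD/(πd³) = 8·1650·25.0/(π·5.2³) = 330000/441.73 = 747.06 MPa
τ_max = K·τ₀ = 1.3249 × 747.06 = 989.77 MPa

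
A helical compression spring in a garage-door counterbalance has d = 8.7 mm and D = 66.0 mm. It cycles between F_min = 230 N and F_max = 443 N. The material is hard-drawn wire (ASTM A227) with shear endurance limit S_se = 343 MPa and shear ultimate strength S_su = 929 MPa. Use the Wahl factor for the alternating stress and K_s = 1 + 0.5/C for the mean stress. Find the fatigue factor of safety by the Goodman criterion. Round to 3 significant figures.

C = D/d = 66.0/8.7 = 7.5862; K_W = (4C−1)/(4C−4)+0.615/C = 1.1949; K_s = 1+0.5/C = 1.0659
F_a = (F_max−F_min)/2 = 106.5 N; F_m = (F_max+F_min)/2 = 336.5 N
τ_a = K_W·8F_aD/(πd³) = 1.1949 × 27.182 = 32.481 MPa
τ_m = K_s·8F_mD/(πd³) = 1.0659 × 85.884 = 91.544 MPa
Goodman: 1/n_f = τ_a/S_se + τ_m/S_su = 32.481/343 + 91.544/929 = 0.09470 + 0.09854 = 0.19324
n_f = 1/0.19324 = 5.175

5.18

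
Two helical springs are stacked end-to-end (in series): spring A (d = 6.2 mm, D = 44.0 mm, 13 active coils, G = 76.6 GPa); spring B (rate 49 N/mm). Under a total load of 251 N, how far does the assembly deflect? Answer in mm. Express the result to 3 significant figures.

k_A = Gd⁴/(8D³N_a) = (76.6×10³)(6.2⁴)/(8·44.0³·13) = 12.776 N/mm
Series: 1/k_eq = 1/12.776 + 1/49 = 0.098678; k_eq = 10.134 N/mm
δ = F/k_eq = 251/10.134 = 24.768 mm

24.8 mm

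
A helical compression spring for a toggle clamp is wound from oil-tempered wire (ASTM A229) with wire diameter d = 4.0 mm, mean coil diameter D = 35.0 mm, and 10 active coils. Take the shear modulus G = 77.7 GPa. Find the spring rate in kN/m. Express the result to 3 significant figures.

k = Gd⁴/(8D³N_a) = (77.7×10³ × 4.0⁴) / (8 × 35.0³ × 10)
  = 1.98912e+07 / 3.43e+06 = 5.7992 N/mm

5.80 kN/m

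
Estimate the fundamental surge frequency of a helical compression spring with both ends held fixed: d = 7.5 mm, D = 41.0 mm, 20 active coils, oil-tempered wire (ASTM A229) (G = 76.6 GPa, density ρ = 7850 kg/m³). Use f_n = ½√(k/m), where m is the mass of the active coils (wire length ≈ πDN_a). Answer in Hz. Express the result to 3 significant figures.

k = Gd⁴/(8D³N_a) = (76.6×10³)(7.5⁴)/(8·41.0³·20) = 21.979 N/mm = 21979 N/m
Wire length L = πDN_a = π·41.0·20 = 2576.1 mm
m = ρ·(πd²/4)·L = 7850 × 44.179×10⁻⁶ m² × 2.5761 m = 0.8934 kg
f_n = ½√(k/m) = 0.5·√(21979/0.8934) = 0.5·√(24601) = 78.424 Hz

78.4 Hz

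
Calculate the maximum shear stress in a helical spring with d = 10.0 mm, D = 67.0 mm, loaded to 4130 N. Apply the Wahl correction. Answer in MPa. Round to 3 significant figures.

862 MPa

Spring index C = D/d = 67.0/10.0 = 6.7000
K_W = (4C−1)/(4C−4) + 0.615/C = 25.800/22.800 + 0.0918 = 1.2234
τ₀ = 8FD/(πd³) = 8·4130·67.0/(π·10.0³) = 2.21368e+06/3141.6 = 704.64 MPa
τ_max = K·τ₀ = 1.2234 × 704.64 = 862.03 MPa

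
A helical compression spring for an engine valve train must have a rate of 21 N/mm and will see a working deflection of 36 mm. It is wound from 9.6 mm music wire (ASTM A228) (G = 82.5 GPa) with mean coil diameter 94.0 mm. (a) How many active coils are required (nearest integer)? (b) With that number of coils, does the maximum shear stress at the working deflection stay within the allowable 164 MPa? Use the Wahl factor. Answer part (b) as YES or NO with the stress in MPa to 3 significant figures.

(a) 5 coils; (b) NO, τ_max = 236 MPa

N_a = Gd⁴/(8D³k) = (82.5×10³)(9.6⁴)/(8·94.0³·21) = 5.022 → N_a = 5
Actual rate k = Gd⁴/(8D³·5) = 21.091 N/mm
Working load F = kδ = 21.091·36 = 759.27 N
C = 94.0/9.6 = 9.7917; K_W = (4C−1)/(4C−4)+0.615/C = 1.1481
τ_max = K_W·8FD/(πd³) = 1.1481·205.42 = 235.85 MPa
τ_max > 164 MPa → exceeds allowable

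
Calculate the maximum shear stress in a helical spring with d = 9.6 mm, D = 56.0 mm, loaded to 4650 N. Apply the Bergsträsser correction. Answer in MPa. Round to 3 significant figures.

Spring index C = D/d = 56.0/9.6 = 5.8333
K_B = (4C+2)/(4C−3) = 25.333/20.333 = 1.2459
τ₀ = 8FD/(πd³) = 8·4650·56.0/(π·9.6³) = 2.0832e+06/2779.5 = 749.49 MPa
τ_max = K·τ₀ = 1.2459 × 749.49 = 933.79 MPa

934 MPa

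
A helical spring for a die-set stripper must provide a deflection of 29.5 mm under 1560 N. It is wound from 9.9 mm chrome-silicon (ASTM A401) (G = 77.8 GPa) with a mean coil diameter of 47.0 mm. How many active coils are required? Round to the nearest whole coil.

Required rate k = F/δ = 1560/29.5 = 52.881 N/mm
N_a = Gd⁴/(8D³k) = (77.8×10³ × 9.9⁴)/(8 × 47.0³ × 52.881)
    = 7.47344e+08 / 4.39224e+07 = 17.02 → 17 coils

17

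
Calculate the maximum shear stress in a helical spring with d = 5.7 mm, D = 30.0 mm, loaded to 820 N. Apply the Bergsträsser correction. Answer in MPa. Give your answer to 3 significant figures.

Spring index C = D/d = 30.0/5.7 = 5.2632
K_B = (4C+2)/(4C−3) = 23.053/18.053 = 1.2770
τ₀ = 8FD/(πd³) = 8·820·30.0/(π·5.7³) = 196800/581.8 = 338.26 MPa
τ_max = K·τ₀ = 1.2770 × 338.26 = 431.95 MPa

432 MPa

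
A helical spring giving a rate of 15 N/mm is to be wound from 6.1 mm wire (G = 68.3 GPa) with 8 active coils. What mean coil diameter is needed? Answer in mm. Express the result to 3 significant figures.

D = (Gd⁴/(8N_a·k))^(1/3) = (68.3×10³·6.1⁴/(8·8·15))^(1/3)
  = (98507.4)^(1/3) = 46.1838 mm

46.2 mm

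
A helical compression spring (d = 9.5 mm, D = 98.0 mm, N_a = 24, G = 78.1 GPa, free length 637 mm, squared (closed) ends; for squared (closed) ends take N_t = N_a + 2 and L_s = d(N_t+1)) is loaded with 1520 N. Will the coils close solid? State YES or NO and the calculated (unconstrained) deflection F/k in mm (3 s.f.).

k = Gd⁴/(8D³N_a) = (78.1×10³)(9.5⁴)/(8·98.0³·24) = 3.5202 N/mm
N_t = 26; L_s = 9.5·27 = 256.5 mm; δ_solid = L₀ − L_s = 637 − 256.5 = 380.5 mm
δ = F/k = 1520/3.5202 = 431.79 mm
δ ≥ δ_solid → spring goes solid

YES, δ = 432 mm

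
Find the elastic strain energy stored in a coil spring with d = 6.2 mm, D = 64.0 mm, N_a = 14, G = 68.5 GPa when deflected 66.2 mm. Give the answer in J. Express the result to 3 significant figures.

7.55 J

k = Gd⁴/(8D³N_a) = (68.5×10³)(6.2⁴)/(8·64.0³·14) = 3.4475 N/mm
U = ½kδ² = 0.5 × 3.4475 × 66.2² = 7554.1 N·mm = 7.5541 J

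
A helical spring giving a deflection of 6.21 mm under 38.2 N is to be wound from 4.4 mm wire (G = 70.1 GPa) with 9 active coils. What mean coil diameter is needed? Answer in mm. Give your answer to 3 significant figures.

Required rate k = F/δ = 38.2/6.21 = 6.1514 N/mm
D = (Gd⁴/(8N_a·k))^(1/3) = (70.1×10³·4.4⁴/(8·9·6.1514))^(1/3)
  = (59323.2)^(1/3) = 39.0009 mm

39.0 mm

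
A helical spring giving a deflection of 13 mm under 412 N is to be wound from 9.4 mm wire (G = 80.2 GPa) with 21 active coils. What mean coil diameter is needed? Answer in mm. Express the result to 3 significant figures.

49.0 mm

Required rate k = F/δ = 412/13 = 31.692 N/mm
D = (Gd⁴/(8N_a·k))^(1/3) = (80.2×10³·9.4⁴/(8·21·31.692))^(1/3)
  = (117604)^(1/3) = 48.9938 mm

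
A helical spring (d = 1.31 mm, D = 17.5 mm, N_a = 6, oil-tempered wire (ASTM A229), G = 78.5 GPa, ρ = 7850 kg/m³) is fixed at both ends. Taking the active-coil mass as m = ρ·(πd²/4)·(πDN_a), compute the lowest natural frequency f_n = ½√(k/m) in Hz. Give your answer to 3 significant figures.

k = Gd⁴/(8D³N_a) = (78.5×10³)(1.31⁴)/(8·17.5³·6) = 0.89867 N/mm = 898.67 N/m
Wire length L = πDN_a = π·17.5·6 = 329.87 mm
m = ρ·(πd²/4)·L = 7850 × 1.3478×10⁻⁶ m² × 0.32987 m = 0.0034901 kg
f_n = ½√(k/m) = 0.5·√(898.67/0.0034901) = 0.5·√(2.5749e+05) = 253.72 Hz

254 Hz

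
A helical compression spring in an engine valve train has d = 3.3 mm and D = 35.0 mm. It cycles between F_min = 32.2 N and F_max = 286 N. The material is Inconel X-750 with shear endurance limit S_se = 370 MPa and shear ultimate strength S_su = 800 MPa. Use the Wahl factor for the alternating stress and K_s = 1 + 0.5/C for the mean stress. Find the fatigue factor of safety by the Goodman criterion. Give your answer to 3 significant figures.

0.674

C = D/d = 35.0/3.3 = 10.6061; K_W = (4C−1)/(4C−4)+0.615/C = 1.1361; K_s = 1+0.5/C = 1.0471
F_a = (F_max−F_min)/2 = 126.9 N; F_m = (F_max+F_min)/2 = 159.1 N
τ_a = K_W·8F_aD/(πd³) = 1.1361 × 314.72 = 357.54 MPa
τ_m = K_s·8F_mD/(πd³) = 1.0471 × 394.58 = 413.18 MPa
Goodman: 1/n_f = τ_a/S_se + τ_m/S_su = 357.54/370 + 413.18/800 = 0.96634 + 0.51648 = 1.4828
n_f = 1/1.4828 = 0.6744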